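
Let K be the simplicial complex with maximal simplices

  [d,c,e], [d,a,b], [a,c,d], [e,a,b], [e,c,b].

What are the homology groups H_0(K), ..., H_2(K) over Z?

We work with the vertex ordering a < b < c < d < e. The simplices of K, each written with vertices in increasing order, are:

  0-simplices (5): a, b, c, d, e
  1-simplices (10): ab, ac, ad, ae, bc, bd, be, cd, ce, de
  2-simplices (5): abd, abe, acd, bce, cde

so the chain groups are C_0 ≅ Z^5, C_1 ≅ Z^10, C_2 ≅ Z^5.

The boundary map ∂_1: C_1 → C_0 is given by ∂[p,q] = [q] − [p]. For instance
  ∂cd = d − c.
This gives a 5×10 integer matrix of rank 4; reducing to Smith normal form yields diagonal entries (1,1,1,1).

The boundary map ∂_2: C_2 → C_1 maps a triangle to the signed sum of its edges. For instance
  ∂abd = bd − ad + ab,
  ∂bce = ce − be + bc.
The resulting 10×5 matrix has rank 5, and its Smith normal form has invariant factors (1,1,1,1,1).

Now H_k = ker ∂_k / im ∂_{k+1}, so:

  H_0: rank C_0 − rank ∂_1 = 5 − 4 = 1, and the invariant factors of ∂_1 are all 1, so H_0 = Z.
  H_1: rank ker ∂_1 − rank ∂_2 = (10 − 4) − 5 = 1, and the invariant factors of ∂_2 are all 1, so H_1 = Z.
  H_2: rank ker ∂_2 − rank ∂_3 = (5 − 5) − 0 = 0, and there is no ∂_3, so H_2 = 0.

As a check, the Euler characteristic is 5 − 10 + 5 = 0, which agrees with 1 − 1 + 0 = 0.

H_0 = Z,  H_1 = Z,  H_2 = 0.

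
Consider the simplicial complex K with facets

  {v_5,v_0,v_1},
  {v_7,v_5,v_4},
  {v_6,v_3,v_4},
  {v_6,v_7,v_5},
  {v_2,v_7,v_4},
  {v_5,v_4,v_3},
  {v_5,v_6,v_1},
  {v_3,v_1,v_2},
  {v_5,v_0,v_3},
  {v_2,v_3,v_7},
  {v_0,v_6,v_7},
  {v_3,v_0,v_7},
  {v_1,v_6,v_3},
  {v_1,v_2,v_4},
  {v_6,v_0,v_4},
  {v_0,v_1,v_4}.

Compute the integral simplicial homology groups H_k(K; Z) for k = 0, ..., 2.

We work with the vertex ordering v_0 < v_1 < v_2 < v_3 < v_4 < v_5 < v_6 < v_7. The simplices of K, each written with vertices in increasing order, are:

  0-simplices (8): [v_0], [v_1], [v_2], [v_3], [v_4], [v_5], [v_6], [v_7]
  1-simplices (24): (24 of them)
  2-simplices (16): (16 of them)

Hence C_0 ≅ Z^8, C_1 ≅ Z^24, C_2 ≅ Z^16.

The boundary map ∂_1: C_1 → C_0 is given by ∂[p,q] = [q] − [p]. For instance
  ∂[v_3,v_6] = [v_6] − [v_3].
As a 8×24 matrix over Z this has rank 7, with invariant factors (1,1,1,1,1,1,1).

∂_2: C_2 → C_1 acts by ∂[p,q,r] = [q,r] − [p,r] + [p,q]. For instance
  ∂[v_0,v_3,v_5] = [v_3,v_5] − [v_0,v_5] + [v_0,v_3],
  ∂[v_0,v_6,v_7] = [v_6,v_7] − [v_0,v_7] + [v_0,v_6].
As a 24×16 matrix over Z this has rank 15, with invariant factors (1,1,1,1,1,1,1,1,1,1,1,1,1,1,1).

Now H_k = ker ∂_k / im ∂_{k+1}, so:

  H_0: rank C_0 − rank ∂_1 = 8 − 7 = 1, and the invariant factors of ∂_1 are all 1, so H_0 = Z.
  H_1: rank ker ∂_1 − rank ∂_2 = (24 − 7) − 15 = 2, and the invariant factors of ∂_2 are all 1, so H_1 = Z^2.
  H_2: rank ker ∂_2 − rank ∂_3 = (16 − 15) − 0 = 1, and there is no ∂_3, so H_2 = Z.

H_0 = Z,  H_1 = Z^2,  H_2 = Z.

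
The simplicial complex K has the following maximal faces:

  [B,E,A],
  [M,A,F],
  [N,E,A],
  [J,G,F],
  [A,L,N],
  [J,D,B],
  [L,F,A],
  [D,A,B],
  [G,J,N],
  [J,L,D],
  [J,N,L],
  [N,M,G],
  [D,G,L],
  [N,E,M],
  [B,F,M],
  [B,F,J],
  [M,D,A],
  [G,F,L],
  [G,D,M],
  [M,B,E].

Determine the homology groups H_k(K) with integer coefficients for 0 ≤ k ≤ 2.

Fix the vertex order A < B < D < E < F < G < J < L < M < N and write every simplex with vertices in increasing order. Then dim K = 2 and the simplices of K are:

  0-simplices (10): A, B, D, E, F, G, J, L, M, N
  1-simplices (30): AB, AD, AE, AF, AL, AM, AN, BD, BE, BF, BJ, BM, DG, DJ, DL, DM, EM, EN, FG, FJ, FL, FM, GJ, GL, GM, GN, JL, JN, LN, MN
  2-simplices (20): ABD, ABE, ADM, AEN, AFL, AFM, ALN, BDJ, BEM, BFJ, BFM, DGL, DGM, DJL, EMN, FGJ, FGL, GJN, GMN, JLN

Hence C_0 ≅ Z^10, C_1 ≅ Z^30, C_2 ≅ Z^20.

∂_1: C_1 → C_0 sends each edge [p,q] (with p < q) to q − p. For instance
  ∂GN = N − G.
As a 10×30 matrix over Z this has rank 9, with invariant factors (1,1,1,1,1,1,1,1,1).

Boundary ∂_2: C_2 → C_1 acts by ∂[p,q,r] = [q,r] − [p,r] + [p,q]. For instance
  ∂BFJ = FJ − BJ + BF,
  ∂ALN = LN − AN + AL.
This gives a 30×20 integer matrix of rank 20; reducing to Smith normal form yields diagonal entries (1,1,1,1,1,1,1,1,1,1,1,1,1,1,1,1,1,1,1,2).

Reading off H_k = ker ∂_k / im ∂_{k+1}:

  H_0: rank C_0 − rank ∂_1 = 10 − 9 = 1, and the invariant factors of ∂_1 are all 1, so H_0 = Z.
  H_1: rank ker ∂_1 − rank ∂_2 = (30 − 9) − 20 = 1, and ∂_2 has invariant factor 2 > 1, so H_1 = Z × Z/2.
  H_2: rank ker ∂_2 − rank ∂_3 = (20 − 20) − 0 = 0, and there is no ∂_3, so H_2 = 0.

H_0 ≅ Z,  H_1 ≅ Z × Z/2,  H_2 = 0.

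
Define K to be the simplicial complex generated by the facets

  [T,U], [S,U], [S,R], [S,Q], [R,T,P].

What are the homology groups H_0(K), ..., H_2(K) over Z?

Fix the vertex order P < Q < R < S < T < U and write every simplex with vertices in increasing order. Then dim K = 2 and the simplices of K are:

  0-simplices (6): P, Q, R, S, T, U
  1-simplices (7): PR, PT, QS, RS, RT, SU, TU
  2-simplices (1): PRT

so the chain groups are C_0 ≅ Z^6, C_1 ≅ Z^7, C_2 ≅ Z^1.

The boundary map ∂_1: C_1 → C_0 maps an edge to its endpoints' difference, ∂[p,q] = q − p.
The resulting 6×7 matrix has rank 5, and its Smith normal form has invariant factors (1,1,1,1,1).

The boundary map ∂_2: C_2 → C_1 acts by ∂[p,q,r] = [q,r] − [p,r] + [p,q]. For instance
  ∂PRT = RT − PT + PR.
As a 7×1 matrix over Z this has rank 1, with invariant factors (1).

Reading off H_k = ker ∂_k / im ∂_{k+1}:

  H_0: rank C_0 − rank ∂_1 = 6 − 5 = 1, and the invariant factors of ∂_1 are all 1, so H_0 ≅ Z.
  H_1: rank ker ∂_1 − rank ∂_2 = (7 − 5) − 1 = 1, and the invariant factors of ∂_2 are all 1, so H_1 ≅ Z.
  H_2: rank ker ∂_2 − rank ∂_3 = (1 − 1) − 0 = 0, and there is no ∂_3, so H_2 ≅ 0.

H_0 = Z,  H_1 = Z,  H_2 = 0.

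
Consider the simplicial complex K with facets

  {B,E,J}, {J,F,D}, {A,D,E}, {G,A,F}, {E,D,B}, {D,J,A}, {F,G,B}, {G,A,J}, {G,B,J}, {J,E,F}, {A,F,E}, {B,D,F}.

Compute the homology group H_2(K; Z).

H_2 = 0.

We work with the vertex ordering A < B < D < E < F < G < J. The simplices of K, each written with vertices in increasing order, are:

  0-simplices (7): A, B, D, E, F, G, J
  1-simplices (18): AD, AE, AF, AG, AJ, BD, BE, BF, BG, BJ, DE, DF, DJ, EF, EJ, FG, FJ, GJ
  2-simplices (12): ADE, ADJ, AEF, AFG, AGJ, BDE, BDF, BEJ, BFG, BGJ, DFJ, EFJ

Hence C_0 ≅ Z^7, C_1 ≅ Z^18, C_2 ≅ Z^12.

∂_1: C_1 → C_0 sends each edge [p,q] (with p < q) to q − p.
The resulting 7×18 matrix has rank 6, and its Smith normal form has invariant factors (1,1,1,1,1,1).

Boundary ∂_2: C_2 → C_1 sends each 2-simplex [p,q,r] to [q,r] − [p,r] + [p,q]. For instance
  ∂DFJ = FJ − DJ + DF,
  ∂BGJ = GJ − BJ + BG.
As a 18×12 matrix over Z this has rank 12, with invariant factors (1,1,1,1,1,1,1,1,1,1,1,2).

From H_k ≅ ker(∂_k) / im(∂_{k+1}) we obtain:

  H_2: rank ker ∂_2 − rank ∂_3 = (12 − 12) − 0 = 0, and there is no ∂_3, so H_2 = 0.

(K is a triangulation of the real projective plane RP^2.)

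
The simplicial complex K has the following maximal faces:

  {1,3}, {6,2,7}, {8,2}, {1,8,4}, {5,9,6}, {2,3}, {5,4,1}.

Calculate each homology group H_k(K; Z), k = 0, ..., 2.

H_0 ≅ Z,  H_1 ≅ Z^2,  H_2 = 0.

K has 9 vertices, 14 edges, 4 triangles.
rank ∂_0 = 0, rank ∂_1 = 8 ⇒ b_0 = 9 − 0 − 8 = 1; all invariant factors of ∂_1 are 1 so no torsion. So H_0 ≅ Z.
rank ∂_1 = 8, rank ∂_2 = 4 ⇒ b_1 = 14 − 8 − 4 = 2; all invariant factors of ∂_2 are 1 so no torsion. So H_1 ≅ Z^2.
rank ∂_2 = 4, rank ∂_3 = 0 ⇒ b_2 = 4 − 4 − 0 = 0. So H_2 ≅ 0.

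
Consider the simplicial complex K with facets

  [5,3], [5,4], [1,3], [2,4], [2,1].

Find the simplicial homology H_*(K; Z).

H_0 = Z,  H_1 = Z.

We work with the vertex ordering 1 < 2 < 3 < 4 < 5. The simplices of K, each written with vertices in increasing order, are:

  0-simplices (5): [1], [2], [3], [4], [5]
  1-simplices (5): [1,2], [1,3], [2,4], [3,5], [4,5]

so the chain groups are C_0 ≅ Z^5, C_1 ≅ Z^5.

The boundary map ∂_1: C_1 → C_0 maps an edge to its endpoints' difference, ∂[p,q] = q − p.
The resulting 5×5 matrix has rank 4, and its Smith normal form has invariant factors (1,1,1,1).

Now H_k = ker ∂_k / im ∂_{k+1}, so:

  H_0: rank C_0 − rank ∂_1 = 5 − 4 = 1, and the invariant factors of ∂_1 are all 1, so H_0 = Z.
  H_1: rank ker ∂_1 − rank ∂_2 = (5 − 4) − 0 = 1, and there is no ∂_2, so H_1 = Z.

(K is a triangulation of the circle S^1.)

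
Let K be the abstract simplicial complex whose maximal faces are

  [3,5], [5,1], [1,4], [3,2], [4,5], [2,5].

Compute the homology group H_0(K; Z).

Take the total order 1 < 2 < 3 < 4 < 5 on the vertex set. Then K (dimension 1) consists of the simplices:

  0-simplices (5): [1], [2], [3], [4], [5]
  1-simplices (6): [1,4], [1,5], [2,3], [2,5], [3,5], [4,5]

so the chain groups are C_0 ≅ Z^5, C_1 ≅ Z^6.

The boundary map ∂_1: C_1 → C_0 maps an edge to its endpoints' difference, ∂[p,q] = q − p. For instance
  ∂[3,5] = [5] − [3].
The 5×6 boundary matrix has rank 4 and Smith normal form diag(1,1,1,1).

Reading off H_k = ker ∂_k / im ∂_{k+1}:

  H_0: rank C_0 − rank ∂_1 = 5 − 4 = 1, and the invariant factors of ∂_1 are all 1, so H_0 ≅ Z.

(K is a triangulation of a wedge of 2 circles.)

H_0 ≅ Z.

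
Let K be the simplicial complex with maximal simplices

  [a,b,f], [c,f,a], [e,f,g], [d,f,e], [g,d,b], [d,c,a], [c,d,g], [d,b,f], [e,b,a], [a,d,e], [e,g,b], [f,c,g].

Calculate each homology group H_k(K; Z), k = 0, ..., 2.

Fix the vertex order a < b < c < d < e < f < g and write every simplex with vertices in increasing order. Then dim K = 2 and the simplices of K are:

  0-simplices (7): a, b, c, d, e, f, g
  1-simplices (18): ab, ac, ad, ae, af, bd, be, bf, bg, cd, cf, cg, de, df, dg, ef, eg, fg
  2-simplices (12): abe, abf, acd, acf, ade, bdf, bdg, beg, cdg, cfg, def, efg

giving chain groups C_0 ≅ Z^7, C_1 ≅ Z^18, C_2 ≅ Z^12.

∂_1: C_1 → C_0 maps an edge to its endpoints' difference, ∂[p,q] = q − p. For instance
  ∂ae = e − a.
As a 7×18 matrix over Z this has rank 6, with invariant factors (1,1,1,1,1,1).

∂_2: C_2 → C_1 maps a triangle to the signed sum of its edges. For instance
  ∂abe = be − ae + ab,
  ∂efg = fg − eg + ef.
As a 18×12 matrix over Z this has rank 12, with invariant factors (1,1,1,1,1,1,1,1,1,1,1,2).

Now H_k = ker ∂_k / im ∂_{k+1}, so:

  H_0: rank C_0 − rank ∂_1 = 7 − 6 = 1, and the invariant factors of ∂_1 are all 1, so H_0 ≅ Z.
  H_1: rank ker ∂_1 − rank ∂_2 = (18 − 6) − 12 = 0, and ∂_2 has invariant factor 2 > 1, so H_1 ≅ Z/2.
  H_2: rank ker ∂_2 − rank ∂_3 = (12 − 12) − 0 = 0, and there is no ∂_3, so H_2 ≅ 0.

(K is a triangulation of the real projective plane RP^2.)

H_0 ≅ Z,  H_1 ≅ Z/2,  H_2 = 0.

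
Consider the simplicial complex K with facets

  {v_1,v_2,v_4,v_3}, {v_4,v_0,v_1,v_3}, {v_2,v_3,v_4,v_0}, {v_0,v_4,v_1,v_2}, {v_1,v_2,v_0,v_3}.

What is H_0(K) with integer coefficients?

We work with the vertex ordering v_0 < v_1 < v_2 < v_3 < v_4. The simplices of K, each written with vertices in increasing order, are:

  0-simplices (5): [v_0], [v_1], [v_2], [v_3], [v_4]
  1-simplices (10): [v_0,v_1], [v_0,v_2], [v_0,v_3], [v_0,v_4], [v_1,v_2], [v_1,v_3], [v_1,v_4], [v_2,v_3], [v_2,v_4], [v_3,v_4]
  2-simplices (10): [v_0,v_1,v_2], [v_0,v_1,v_3], [v_0,v_1,v_4], [v_0,v_2,v_3], [v_0,v_2,v_4], [v_0,v_3,v_4], [v_1,v_2,v_3], [v_1,v_2,v_4], [v_1,v_3,v_4], [v_2,v_3,v_4]
  3-simplices (5): [v_0,v_1,v_2,v_3], [v_0,v_1,v_2,v_4], [v_0,v_1,v_3,v_4], [v_0,v_2,v_3,v_4], [v_1,v_2,v_3,v_4]

so the chain groups are C_0 ≅ Z^5, C_1 ≅ Z^10, C_2 ≅ Z^10, C_3 ≅ Z^5.

The boundary map ∂_1: C_1 → C_0 maps an edge to its endpoints' difference, ∂[p,q] = q − p. For instance
  ∂[v_3,v_4] = [v_4] − [v_3].
As a 5×10 matrix over Z this has rank 4, with invariant factors (1,1,1,1).

∂_2: C_2 → C_1 sends each 2-simplex [p,q,r] to [q,r] − [p,r] + [p,q]. For instance
  ∂[v_0,v_2,v_3] = [v_2,v_3] − [v_0,v_3] + [v_0,v_2],
  ∂[v_0,v_3,v_4] = [v_3,v_4] − [v_0,v_4] + [v_0,v_3].
The resulting 10×10 matrix has rank 6, and its Smith normal form has invariant factors (1,1,1,1,1,1).

The boundary map ∂_3: C_3 → C_2 sends each 3-simplex σ to the alternating sum Σ_i (−1)^i (σ with its i-th vertex removed). For instance
  ∂[v_0,v_1,v_3,v_4] = [v_1,v_3,v_4] − [v_0,v_3,v_4] + [v_0,v_1,v_4] − [v_0,v_1,v_3],
  ∂[v_0,v_1,v_2,v_4] = [v_1,v_2,v_4] − [v_0,v_2,v_4] + [v_0,v_1,v_4] − [v_0,v_1,v_2].
As a 10×5 matrix over Z this has rank 4, with invariant factors (1,1,1,1).

Now H_k = ker ∂_k / im ∂_{k+1}, so:

  H_0: rank C_0 − rank ∂_1 = 5 − 4 = 1, and the invariant factors of ∂_1 are all 1, so H_0 ≅ Z.

H_0 = Z.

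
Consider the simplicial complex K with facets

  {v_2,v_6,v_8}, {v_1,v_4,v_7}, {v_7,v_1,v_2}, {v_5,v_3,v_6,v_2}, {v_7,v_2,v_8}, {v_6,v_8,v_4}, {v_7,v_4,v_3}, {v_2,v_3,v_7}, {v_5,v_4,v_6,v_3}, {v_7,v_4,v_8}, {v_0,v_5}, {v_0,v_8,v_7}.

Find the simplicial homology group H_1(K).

Order the vertices as v_0 < v_1 < v_2 < v_3 < v_4 < v_5 < v_6 < v_7 < v_8. Listing each simplex with vertices in this order, K has dimension 3 with simplices:

  0-simplices (9): [v_0], [v_1], [v_2], [v_3], [v_4], [v_5], [v_6], [v_7], [v_8]
  1-simplices (22): (22 of them)
  2-simplices (16): (16 of them)
  3-simplices (2): [v_2,v_3,v_5,v_6], [v_3,v_4,v_5,v_6]

Hence C_0 ≅ Z^9, C_1 ≅ Z^22, C_2 ≅ Z^16, C_3 ≅ Z^2.

∂_1: C_1 → C_0 maps an edge to its endpoints' difference, ∂[p,q] = q − p. For instance
  ∂[v_2,v_8] = [v_8] − [v_2].
This gives a 9×22 integer matrix of rank 8; reducing to Smith normal form yields diagonal entries (1,1,1,1,1,1,1,1).

Boundary ∂_2: C_2 → C_1 acts by ∂[p,q,r] = [q,r] − [p,r] + [p,q]. For instance
  ∂[v_2,v_3,v_5] = [v_3,v_5] − [v_2,v_5] + [v_2,v_3],
  ∂[v_0,v_7,v_8] = [v_7,v_8] − [v_0,v_8] + [v_0,v_7].
The resulting 22×16 matrix has rank 13, and its Smith normal form has invariant factors (1,1,1,1,1,1,1,1,1,1,1,1,1).

The boundary map ∂_3: C_3 → C_2 sends each 3-simplex σ to the alternating sum Σ_i (−1)^i (σ with its i-th vertex removed). For instance
  ∂[v_3,v_4,v_5,v_6] = [v_4,v_5,v_6] − [v_3,v_5,v_6] + [v_3,v_4,v_6] − [v_3,v_4,v_5],
  ∂[v_2,v_3,v_5,v_6] = [v_3,v_5,v_6] − [v_2,v_5,v_6] + [v_2,v_3,v_6] − [v_2,v_3,v_5].
The 16×2 boundary matrix has rank 2 and Smith normal form diag(1,1).

Reading off H_k = ker ∂_k / im ∂_{k+1}:

  H_1: rank ker ∂_1 − rank ∂_2 = (22 − 8) − 13 = 1, and the invariant factors of ∂_2 are all 1, so H_1 = Z.

H_1 = Z.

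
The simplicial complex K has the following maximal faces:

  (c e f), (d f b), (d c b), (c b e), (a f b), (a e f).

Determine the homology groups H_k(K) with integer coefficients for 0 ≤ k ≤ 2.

Order the vertices as a < b < c < d < e < f. Listing each simplex with vertices in this order, K has dimension 2 with simplices:

  0-simplices (6): a, b, c, d, e, f
  1-simplices (12): ab, ae, af, bc, bd, be, bf, cd, ce, cf, df, ef
  2-simplices (6): abf, aef, bcd, bce, bdf, cef

giving chain groups C_0 ≅ Z^6, C_1 ≅ Z^12, C_2 ≅ Z^6.

∂_1: C_1 → C_0 maps an edge to its endpoints' difference, ∂[p,q] = q − p. For instance
  ∂bd = d − b.
The resulting 6×12 matrix has rank 5, and its Smith normal form has invariant factors (1,1,1,1,1).

The boundary map ∂_2: C_2 → C_1 maps a triangle to the signed sum of its edges. For instance
  ∂cef = ef − cf + ce,
  ∂aef = ef − af + ae.
This gives a 12×6 integer matrix of rank 6; reducing to Smith normal form yields diagonal entries (1,1,1,1,1,1).

Now H_k = ker ∂_k / im ∂_{k+1}, so:

  H_0: rank C_0 − rank ∂_1 = 6 − 5 = 1, and the invariant factors of ∂_1 are all 1, so H_0 ≅ Z.
  H_1: rank ker ∂_1 − rank ∂_2 = (12 − 5) − 6 = 1, and the invariant factors of ∂_2 are all 1, so H_1 ≅ Z.
  H_2: rank ker ∂_2 − rank ∂_3 = (6 − 6) − 0 = 0, and there is no ∂_3, so H_2 ≅ 0.

As a check, the Euler characteristic is 6 − 12 + 6 = 0, which agrees with 1 − 1 + 0 = 0.
(K is a triangulation of the cylinder S^1 x I.)

H_0 ≅ Z,  H_1 ≅ Z,  H_2 = 0.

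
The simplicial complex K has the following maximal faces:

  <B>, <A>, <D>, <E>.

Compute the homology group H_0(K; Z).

H_0 = Z^4.

Order the vertices as A < B < D < E. Listing each simplex with vertices in this order, K has dimension 0 with simplices:

  0-simplices (4): A, B, D, E

so the chain groups are C_0 ≅ Z^4.

Computing H_k = (kernel of ∂_k) / (image of ∂_{k+1}):

  H_0: rank C_0 − rank ∂_1 = 4 − 0 = 4, and there is no ∂_1, so H_0 ≅ Z^4.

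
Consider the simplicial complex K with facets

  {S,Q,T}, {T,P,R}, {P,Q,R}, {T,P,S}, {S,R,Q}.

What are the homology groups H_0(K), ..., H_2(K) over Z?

Order the vertices as P < Q < R < S < T. Listing each simplex with vertices in this order, K has dimension 2 with simplices:

  0-simplices (5): P, Q, R, S, T
  1-simplices (10): PQ, PR, PS, PT, QR, QS, QT, RS, RT, ST
  2-simplices (5): PQR, PRT, PST, QRS, QST

Hence C_0 ≅ Z^5, C_1 ≅ Z^10, C_2 ≅ Z^5.

∂_1: C_1 → C_0 sends each edge [p,q] (with p < q) to q − p. For instance
  ∂QT = T − Q.
The 5×10 boundary matrix has rank 4 and Smith normal form diag(1,1,1,1).

Boundary ∂_2: C_2 → C_1 sends each 2-simplex [p,q,r] to [q,r] − [p,r] + [p,q]. For instance
  ∂QST = ST − QT + QS,
  ∂QRS = RS − QS + QR.
As a 10×5 matrix over Z this has rank 5, with invariant factors (1,1,1,1,1).

Reading off H_k = ker ∂_k / im ∂_{k+1}:

  H_0: rank C_0 − rank ∂_1 = 5 − 4 = 1, and the invariant factors of ∂_1 are all 1, so H_0 ≅ Z.
  H_1: rank ker ∂_1 − rank ∂_2 = (10 − 4) − 5 = 1, and the invariant factors of ∂_2 are all 1, so H_1 ≅ Z.
  H_2: rank ker ∂_2 − rank ∂_3 = (5 − 5) − 0 = 0, and there is no ∂_3, so H_2 ≅ 0.

As a check, the Euler characteristic is 5 − 10 + 5 = 0, which agrees with 1 − 1 + 0 = 0.
(K is a triangulation of the Möbius band.)

H_0 ≅ Z,  H_1 ≅ Z,  H_2 = 0.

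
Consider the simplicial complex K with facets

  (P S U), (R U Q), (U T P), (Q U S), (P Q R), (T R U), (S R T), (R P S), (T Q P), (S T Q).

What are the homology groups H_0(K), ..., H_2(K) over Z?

Fix the vertex order P < Q < R < S < T < U and write every simplex with vertices in increasing order. Then dim K = 2 and the simplices of K are:

  0-simplices (6): P, Q, R, S, T, U
  1-simplices (15): PQ, PR, PS, PT, PU, QR, QS, QT, QU, RS, RT, RU, ST, SU, TU
  2-simplices (10): PQR, PQT, PRS, PSU, PTU, QRU, QST, QSU, RST, RTU

Hence C_0 ≅ Z^6, C_1 ≅ Z^15, C_2 ≅ Z^10.

The boundary map ∂_1: C_1 → C_0 sends each edge [p,q] (with p < q) to q − p.
The 6×15 boundary matrix has rank 5 and Smith normal form diag(1,1,1,1,1).

The boundary map ∂_2: C_2 → C_1 sends each 2-simplex [p,q,r] to [q,r] − [p,r] + [p,q]. For instance
  ∂QST = ST − QT + QS,
  ∂QRU = RU − QU + QR.
The 15×10 boundary matrix has rank 10 and Smith normal form diag(1,1,1,1,1,1,1,1,1,2).

Computing H_k = (kernel of ∂_k) / (image of ∂_{k+1}):

  H_0: rank C_0 − rank ∂_1 = 6 − 5 = 1, and the invariant factors of ∂_1 are all 1, so H_0 = Z.
  H_1: rank ker ∂_1 − rank ∂_2 = (15 − 5) − 10 = 0, and ∂_2 has invariant factor 2 > 1, so H_1 = Z/2.
  H_2: rank ker ∂_2 − rank ∂_3 = (10 − 10) − 0 = 0, and there is no ∂_3, so H_2 = 0.

(K is a triangulation of the real projective plane RP^2.)

H_0 ≅ Z,  H_1 ≅ Z/2,  H_2 = 0.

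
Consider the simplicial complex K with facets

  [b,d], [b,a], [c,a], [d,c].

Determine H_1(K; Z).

H_1 ≅ Z.

K has 4 vertices, 4 edges.
rank ∂_1 = 3, rank ∂_2 = 0 ⇒ b_1 = 4 − 3 − 0 = 1. So H_1 = Z.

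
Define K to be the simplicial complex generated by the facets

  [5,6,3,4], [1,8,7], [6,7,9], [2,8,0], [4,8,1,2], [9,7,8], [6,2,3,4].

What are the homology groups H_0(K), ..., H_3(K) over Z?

Fix the vertex order 0 < 1 < 2 < 3 < 4 < 5 < 6 < 7 < 8 < 9 and write every simplex with vertices in increasing order. Then dim K = 3 and the simplices of K are:

  0-simplices (10): [0], [1], [2], [3], [4], [5], [6], [7], [8], [9]
  1-simplices (22): [0,2], [0,8], [1,2], [1,4], [1,7], [1,8], [2,3], [2,4], [2,6], [2,8], [3,4], [3,5], [3,6], [4,5], [4,6], [4,8], [5,6], [6,7], [6,9], [7,8], [7,9], [8,9]
  2-simplices (15): [0,2,8], [1,2,4], [1,2,8], [1,4,8], [1,7,8], [2,3,4], [2,3,6], [2,4,6], [2,4,8], [3,4,5], [3,4,6], [3,5,6], [4,5,6], [6,7,9], [7,8,9]
  3-simplices (3): [1,2,4,8], [2,3,4,6], [3,4,5,6]

giving chain groups C_0 ≅ Z^10, C_1 ≅ Z^22, C_2 ≅ Z^15, C_3 ≅ Z^3.

The boundary map ∂_1: C_1 → C_0 maps an edge to its endpoints' difference, ∂[p,q] = q − p.
The 10×22 boundary matrix has rank 9 and Smith normal form diag(1,1,1,1,1,1,1,1,1).

∂_2: C_2 → C_1 maps a triangle to the signed sum of its edges. For instance
  ∂[2,4,8] = [4,8] − [2,8] + [2,4],
  ∂[7,8,9] = [8,9] − [7,9] + [7,8].
This gives a 22×15 integer matrix of rank 12; reducing to Smith normal form yields diagonal entries (1,1,1,1,1,1,1,1,1,1,1,1).

∂_3: C_3 → C_2 sends each 3-simplex σ to the alternating sum Σ_i (−1)^i (σ with its i-th vertex removed). For instance
  ∂[1,2,4,8] = [2,4,8] − [1,4,8] + [1,2,8] − [1,2,4],
  ∂[3,4,5,6] = [4,5,6] − [3,5,6] + [3,4,6] − [3,4,5].
This gives a 15×3 integer matrix of rank 3; reducing to Smith normal form yields diagonal entries (1,1,1).

Reading off H_k = ker ∂_k / im ∂_{k+1}:

  H_0: rank C_0 − rank ∂_1 = 10 − 9 = 1, and the invariant factors of ∂_1 are all 1, so H_0 ≅ Z.
  H_1: rank ker ∂_1 − rank ∂_2 = (22 − 9) − 12 = 1, and the invariant factors of ∂_2 are all 1, so H_1 ≅ Z.
  H_2: rank ker ∂_2 − rank ∂_3 = (15 − 12) − 3 = 0, and the invariant factors of ∂_3 are all 1, so H_2 ≅ 0.
  H_3: rank ker ∂_3 − rank ∂_4 = (3 − 3) − 0 = 0, and there is no ∂_4, so H_3 ≅ 0.

As a check, the Euler characteristic is 10 − 22 + 15 − 3 = 0, which agrees with 1 − 1 + 0 − 0 = 0.

H_0 = Z,  H_1 = Z,  H_2 = 0,  H_3 = 0.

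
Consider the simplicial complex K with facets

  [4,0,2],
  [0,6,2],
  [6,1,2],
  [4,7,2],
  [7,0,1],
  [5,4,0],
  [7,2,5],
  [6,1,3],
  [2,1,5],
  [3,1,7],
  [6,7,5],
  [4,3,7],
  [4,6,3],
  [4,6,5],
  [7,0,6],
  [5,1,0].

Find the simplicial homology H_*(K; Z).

Take the total order 0 < 1 < 2 < 3 < 4 < 5 < 6 < 7 on the vertex set. Then K (dimension 2) consists of the simplices:

  0-simplices (8): [0], [1], [2], [3], [4], [5], [6], [7]
  1-simplices (24): (24 of them)
  2-simplices (16): [0,1,5], [0,1,7], [0,2,4], [0,2,6], [0,4,5], [0,6,7], [1,2,5], [1,2,6], [1,3,6], [1,3,7], [2,4,7], [2,5,7], [3,4,6], [3,4,7], [4,5,6], [5,6,7]

giving chain groups C_0 ≅ Z^8, C_1 ≅ Z^24, C_2 ≅ Z^16.

∂_1: C_1 → C_0 maps an edge to its endpoints' difference, ∂[p,q] = q − p. For instance
  ∂[2,5] = [5] − [2].
The resulting 8×24 matrix has rank 7, and its Smith normal form has invariant factors (1,1,1,1,1,1,1).

∂_2: C_2 → C_1 acts by ∂[p,q,r] = [q,r] − [p,r] + [p,q]. For instance
  ∂[0,2,4] = [2,4] − [0,4] + [0,2],
  ∂[0,6,7] = [6,7] − [0,7] + [0,6].
As a 24×16 matrix over Z this has rank 15, with invariant factors (1,1,1,1,1,1,1,1,1,1,1,1,1,1,1).

Computing H_k = (kernel of ∂_k) / (image of ∂_{k+1}):

  H_0: rank C_0 − rank ∂_1 = 8 − 7 = 1, and the invariant factors of ∂_1 are all 1, so H_0 ≅ Z.
  H_1: rank ker ∂_1 − rank ∂_2 = (24 − 7) − 15 = 2, and the invariant factors of ∂_2 are all 1, so H_1 ≅ Z^2.
  H_2: rank ker ∂_2 − rank ∂_3 = (16 − 15) − 0 = 1, and there is no ∂_3, so H_2 ≅ Z.

H_0 = Z,  H_1 = Z^2,  H_2 = Z.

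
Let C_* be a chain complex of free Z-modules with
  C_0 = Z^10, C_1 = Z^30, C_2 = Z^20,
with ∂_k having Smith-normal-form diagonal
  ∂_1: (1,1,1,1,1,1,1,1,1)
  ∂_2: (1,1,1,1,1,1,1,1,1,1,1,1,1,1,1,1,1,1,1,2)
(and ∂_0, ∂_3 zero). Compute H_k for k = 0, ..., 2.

H_0: b_0 = 10 − 0 − 9 = 1; torsion from ∂_1 factors > 1: none. So H_0 = Z.
H_1: b_1 = 30 − 9 − 20 = 1; torsion from ∂_2 factors > 1: [2]. So H_1 = Z ⊕ Z_2.
H_2: b_2 = 20 − 20 − 0 = 0; torsion from ∂_3 factors > 1: none. So H_2 = 0.

H_0 = Z,  H_1 = Z ⊕ Z_2,  H_2 = 0.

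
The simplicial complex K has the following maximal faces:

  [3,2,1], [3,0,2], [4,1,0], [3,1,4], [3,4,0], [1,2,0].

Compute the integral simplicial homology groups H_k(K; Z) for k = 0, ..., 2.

H_0 ≅ Z,  H_1 = 0,  H_2 ≅ Z.

K has 5 vertices, 9 edges, 6 triangles.
rank ∂_0 = 0, rank ∂_1 = 4 ⇒ b_0 = 5 − 0 − 4 = 1; all invariant factors of ∂_1 are 1 so no torsion. So H_0 = Z.
rank ∂_1 = 4, rank ∂_2 = 5 ⇒ b_1 = 9 − 4 − 5 = 0; all invariant factors of ∂_2 are 1 so no torsion. So H_1 = 0.
rank ∂_2 = 5, rank ∂_3 = 0 ⇒ b_2 = 6 − 5 − 0 = 1. So H_2 = Z.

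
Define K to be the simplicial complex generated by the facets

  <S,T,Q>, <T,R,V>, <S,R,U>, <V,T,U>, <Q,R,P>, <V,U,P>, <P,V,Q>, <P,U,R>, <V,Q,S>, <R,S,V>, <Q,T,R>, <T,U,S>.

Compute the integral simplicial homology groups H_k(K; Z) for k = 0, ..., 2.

Order the vertices as P < Q < R < S < T < U < V. Listing each simplex with vertices in this order, K has dimension 2 with simplices:

  0-simplices (7): P, Q, R, S, T, U, V
  1-simplices (18): PQ, PR, PU, PV, QR, QS, QT, QV, RS, RT, RU, RV, ST, SU, SV, TU, TV, UV
  2-simplices (12): PQR, PQV, PRU, PUV, QRT, QST, QSV, RSU, RSV, RTV, STU, TUV

Hence C_0 ≅ Z^7, C_1 ≅ Z^18, C_2 ≅ Z^12.

Boundary ∂_1: C_1 → C_0 sends each edge [p,q] (with p < q) to q − p. For instance
  ∂QS = S − Q.
This gives a 7×18 integer matrix of rank 6; reducing to Smith normal form yields diagonal entries (1,1,1,1,1,1).

Boundary ∂_2: C_2 → C_1 acts by ∂[p,q,r] = [q,r] − [p,r] + [p,q]. For instance
  ∂PQV = QV − PV + PQ,
  ∂PUV = UV − PV + PU.
The resulting 18×12 matrix has rank 12, and its Smith normal form has invariant factors (1,1,1,1,1,1,1,1,1,1,1,2).

Computing H_k = (kernel of ∂_k) / (image of ∂_{k+1}):

  H_0: rank C_0 − rank ∂_1 = 7 − 6 = 1, and the invariant factors of ∂_1 are all 1, so H_0 ≅ Z.
  H_1: rank ker ∂_1 − rank ∂_2 = (18 − 6) − 12 = 0, and ∂_2 has invariant factor 2 > 1, so H_1 ≅ Z/2Z.
  H_2: rank ker ∂_2 − rank ∂_3 = (12 − 12) − 0 = 0, and there is no ∂_3, so H_2 ≅ 0.

(K is a triangulation of the real projective plane RP^2.)

H_0 = Z,  H_1 = Z/2Z,  H_2 = 0.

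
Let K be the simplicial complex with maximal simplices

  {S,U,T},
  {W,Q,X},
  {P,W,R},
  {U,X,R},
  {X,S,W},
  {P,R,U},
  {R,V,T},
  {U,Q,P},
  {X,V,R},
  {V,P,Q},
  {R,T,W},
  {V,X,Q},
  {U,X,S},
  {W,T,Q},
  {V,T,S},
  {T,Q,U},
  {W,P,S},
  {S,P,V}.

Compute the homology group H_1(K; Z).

We work with the vertex ordering P < Q < R < S < T < U < V < W < X. The simplices of K, each written with vertices in increasing order, are:

  0-simplices (9): P, Q, R, S, T, U, V, W, X
  1-simplices (27): PQ, PR, PS, PU, PV, PW, QT, QU, QV, QW, QX, RT, RU, RV, RW, RX, ST, SU, SV, SW, SX, TU, TV, TW, UX, VX, WX
  2-simplices (18): PQU, PQV, PRU, PRW, PSV, PSW, QTU, QTW, QVX, QWX, RTV, RTW, RUX, RVX, STU, STV, SUX, SWX

Hence C_0 ≅ Z^9, C_1 ≅ Z^27, C_2 ≅ Z^18.

Boundary ∂_1: C_1 → C_0 sends each edge [p,q] (with p < q) to q − p.
As a 9×27 matrix over Z this has rank 8, with invariant factors (1,1,1,1,1,1,1,1).

The boundary map ∂_2: C_2 → C_1 maps a triangle to the signed sum of its edges. For instance
  ∂PQV = QV − PV + PQ,
  ∂PRU = RU − PU + PR.
This gives a 27×18 integer matrix of rank 17; reducing to Smith normal form yields diagonal entries (1,1,1,1,1,1,1,1,1,1,1,1,1,1,1,1,1).

Now H_k = ker ∂_k / im ∂_{k+1}, so:

  H_1: rank ker ∂_1 − rank ∂_2 = (27 − 8) − 17 = 2, and the invariant factors of ∂_2 are all 1, so H_1 ≅ Z^2.

H_1 ≅ Z^2.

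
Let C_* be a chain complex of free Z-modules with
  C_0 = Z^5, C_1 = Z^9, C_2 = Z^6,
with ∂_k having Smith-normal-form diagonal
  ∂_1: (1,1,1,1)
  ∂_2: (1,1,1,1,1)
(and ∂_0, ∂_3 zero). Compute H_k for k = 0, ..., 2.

H_0: b_0 = 5 − 0 − 4 = 1; torsion from ∂_1 factors > 1: none. So H_0 = Z.
H_1: b_1 = 9 − 4 − 5 = 0; torsion from ∂_2 factors > 1: none. So H_1 = 0.
H_2: b_2 = 6 − 5 − 0 = 1; torsion from ∂_3 factors > 1: none. So H_2 = Z.

H_0 = Z,  H_1 = 0,  H_2 = Z.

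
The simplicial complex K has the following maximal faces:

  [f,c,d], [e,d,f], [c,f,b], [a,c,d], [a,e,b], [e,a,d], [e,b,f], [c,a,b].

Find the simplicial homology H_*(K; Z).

H_0 = Z,  H_1 = 0,  H_2 = Z.

Order the vertices as a < b < c < d < e < f. Listing each simplex with vertices in this order, K has dimension 2 with simplices:

  0-simplices (6): a, b, c, d, e, f
  1-simplices (12): ab, ac, ad, ae, bc, be, bf, cd, cf, de, df, ef
  2-simplices (8): abc, abe, acd, ade, bcf, bef, cdf, def

giving chain groups C_0 ≅ Z^6, C_1 ≅ Z^12, C_2 ≅ Z^8.

Boundary ∂_1: C_1 → C_0 is given by ∂[p,q] = [q] − [p]. For instance
  ∂cf = f − c.
As a 6×12 matrix over Z this has rank 5, with invariant factors (1,1,1,1,1).

Boundary ∂_2: C_2 → C_1 maps a triangle to the signed sum of its edges. For instance
  ∂acd = cd − ad + ac,
  ∂ade = de − ae + ad.
The resulting 12×8 matrix has rank 7, and its Smith normal form has invariant factors (1,1,1,1,1,1,1).

Reading off H_k = ker ∂_k / im ∂_{k+1}:

  H_0: rank C_0 − rank ∂_1 = 6 − 5 = 1, and the invariant factors of ∂_1 are all 1, so H_0 = Z.
  H_1: rank ker ∂_1 − rank ∂_2 = (12 − 5) − 7 = 0, and the invariant factors of ∂_2 are all 1, so H_1 = 0.
  H_2: rank ker ∂_2 − rank ∂_3 = (8 − 7) − 0 = 1, and there is no ∂_3, so H_2 = Z.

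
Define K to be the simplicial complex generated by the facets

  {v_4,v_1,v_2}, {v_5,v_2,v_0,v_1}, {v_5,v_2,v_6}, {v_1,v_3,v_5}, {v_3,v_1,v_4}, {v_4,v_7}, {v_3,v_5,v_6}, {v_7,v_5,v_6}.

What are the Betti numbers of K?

b_0 = 1, b_1 = 1, b_2 = 0, b_3 = 0.

Take the total order v_0 < v_1 < v_2 < v_3 < v_4 < v_5 < v_6 < v_7 on the vertex set. Then K (dimension 3) consists of the simplices:

  0-simplices (8): [v_0], [v_1], [v_2], [v_3], [v_4], [v_5], [v_6], [v_7]
  1-simplices (17): (17 of them)
  2-simplices (10): [v_0,v_1,v_2], [v_0,v_1,v_5], [v_0,v_2,v_5], [v_1,v_2,v_4], [v_1,v_2,v_5], [v_1,v_3,v_4], [v_1,v_3,v_5], [v_2,v_5,v_6], [v_3,v_5,v_6], [v_5,v_6,v_7]
  3-simplices (1): [v_0,v_1,v_2,v_5]

Hence C_0 ≅ Z^8, C_1 ≅ Z^17, C_2 ≅ Z^10, C_3 ≅ Z^1.

The boundary map ∂_1: C_1 → C_0 sends each edge [p,q] (with p < q) to q − p. For instance
  ∂[v_2,v_6] = [v_6] − [v_2].
The resulting 8×17 matrix has rank 7, and its Smith normal form has invariant factors (1,1,1,1,1,1,1).

Boundary ∂_2: C_2 → C_1 maps a triangle to the signed sum of its edges. For instance
  ∂[v_0,v_1,v_2] = [v_1,v_2] − [v_0,v_2] + [v_0,v_1],
  ∂[v_3,v_5,v_6] = [v_5,v_6] − [v_3,v_6] + [v_3,v_5].
The 17×10 boundary matrix has rank 9 and Smith normal form diag(1,1,1,1,1,1,1,1,1).

Boundary ∂_3: C_3 → C_2 sends each 3-simplex σ to the alternating sum Σ_i (−1)^i (σ with its i-th vertex removed). For instance
  ∂[v_0,v_1,v_2,v_5] = [v_1,v_2,v_5] − [v_0,v_2,v_5] + [v_0,v_1,v_5] − [v_0,v_1,v_2].
This gives a 10×1 integer matrix of rank 1; reducing to Smith normal form yields diagonal entries (1).

Computing H_k = (kernel of ∂_k) / (image of ∂_{k+1}):

  H_0: rank C_0 − rank ∂_1 = 8 − 7 = 1, and the invariant factors of ∂_1 are all 1, so H_0 ≅ Z.
  H_1: rank ker ∂_1 − rank ∂_2 = (17 − 7) − 9 = 1, and the invariant factors of ∂_2 are all 1, so H_1 ≅ Z.
  H_2: rank ker ∂_2 − rank ∂_3 = (10 − 9) − 1 = 0, and the invariant factors of ∂_3 are all 1, so H_2 ≅ 0.
  H_3: rank ker ∂_3 − rank ∂_4 = (1 − 1) − 0 = 0, and there is no ∂_4, so H_3 ≅ 0.

Hence the Betti numbers are b_0 = 1, b_1 = 1, b_2 = 0, b_3 = 0.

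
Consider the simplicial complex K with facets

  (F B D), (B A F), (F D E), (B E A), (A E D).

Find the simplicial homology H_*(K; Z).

Fix the vertex order A < B < D < E < F and write every simplex with vertices in increasing order. Then dim K = 2 and the simplices of K are:

  0-simplices (5): A, B, D, E, F
  1-simplices (10): AB, AD, AE, AF, BD, BE, BF, DE, DF, EF
  2-simplices (5): ABE, ABF, ADE, BDF, DEF

giving chain groups C_0 ≅ Z^5, C_1 ≅ Z^10, C_2 ≅ Z^5.

The boundary map ∂_1: C_1 → C_0 sends each edge [p,q] (with p < q) to q − p.
This gives a 5×10 integer matrix of rank 4; reducing to Smith normal form yields diagonal entries (1,1,1,1).

∂_2: C_2 → C_1 sends each 2-simplex [p,q,r] to [q,r] − [p,r] + [p,q]. For instance
  ∂ABF = BF − AF + AB,
  ∂BDF = DF − BF + BD.
This gives a 10×5 integer matrix of rank 5; reducing to Smith normal form yields diagonal entries (1,1,1,1,1).

Now H_k = ker ∂_k / im ∂_{k+1}, so:

  H_0: rank C_0 − rank ∂_1 = 5 − 4 = 1, and the invariant factors of ∂_1 are all 1, so H_0 = Z.
  H_1: rank ker ∂_1 − rank ∂_2 = (10 − 4) − 5 = 1, and the invariant factors of ∂_2 are all 1, so H_1 = Z.
  H_2: rank ker ∂_2 − rank ∂_3 = (5 − 5) − 0 = 0, and there is no ∂_3, so H_2 = 0.

H_0 = Z,  H_1 = Z,  H_2 = 0.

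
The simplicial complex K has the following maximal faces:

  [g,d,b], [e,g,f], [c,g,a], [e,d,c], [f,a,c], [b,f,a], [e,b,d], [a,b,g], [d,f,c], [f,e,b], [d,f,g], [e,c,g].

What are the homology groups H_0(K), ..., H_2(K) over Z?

H_0 = Z,  H_1 = Z/2,  H_2 = 0.

Take the total order a < b < c < d < e < f < g on the vertex set. Then K (dimension 2) consists of the simplices:

  0-simplices (7): a, b, c, d, e, f, g
  1-simplices (18): ab, ac, af, ag, bd, be, bf, bg, cd, ce, cf, cg, de, df, dg, ef, eg, fg
  2-simplices (12): abf, abg, acf, acg, bde, bdg, bef, cde, cdf, ceg, dfg, efg

giving chain groups C_0 ≅ Z^7, C_1 ≅ Z^18, C_2 ≅ Z^12.

The boundary map ∂_1: C_1 → C_0 sends each edge [p,q] (with p < q) to q − p.
This gives a 7×18 integer matrix of rank 6; reducing to Smith normal form yields diagonal entries (1,1,1,1,1,1).

The boundary map ∂_2: C_2 → C_1 sends each 2-simplex [p,q,r] to [q,r] − [p,r] + [p,q]. For instance
  ∂efg = fg − eg + ef,
  ∂ceg = eg − cg + ce.
This gives a 18×12 integer matrix of rank 12; reducing to Smith normal form yields diagonal entries (1,1,1,1,1,1,1,1,1,1,1,2).

From H_k ≅ ker(∂_k) / im(∂_{k+1}) we obtain:

  H_0: rank C_0 − rank ∂_1 = 7 − 6 = 1, and the invariant factors of ∂_1 are all 1, so H_0 ≅ Z.
  H_1: rank ker ∂_1 − rank ∂_2 = (18 − 6) − 12 = 0, and ∂_2 has invariant factor 2 > 1, so H_1 ≅ Z/2.
  H_2: rank ker ∂_2 − rank ∂_3 = (12 − 12) − 0 = 0, and there is no ∂_3, so H_2 ≅ 0.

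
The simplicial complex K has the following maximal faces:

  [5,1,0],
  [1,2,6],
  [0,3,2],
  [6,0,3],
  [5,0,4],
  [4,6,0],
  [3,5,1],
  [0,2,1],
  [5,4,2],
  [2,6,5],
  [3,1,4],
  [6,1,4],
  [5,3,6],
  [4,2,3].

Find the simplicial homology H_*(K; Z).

Order the vertices as 0 < 1 < 2 < 3 < 4 < 5 < 6. Listing each simplex with vertices in this order, K has dimension 2 with simplices:

  0-simplices (7): [0], [1], [2], [3], [4], [5], [6]
  1-simplices (21): [0,1], [0,2], [0,3], [0,4], [0,5], [0,6], [1,2], [1,3], [1,4], [1,5], [1,6], [2,3], [2,4], [2,5], [2,6], [3,4], [3,5], [3,6], [4,5], [4,6], [5,6]
  2-simplices (14): [0,1,2], [0,1,5], [0,2,3], [0,3,6], [0,4,5], [0,4,6], [1,2,6], [1,3,4], [1,3,5], [1,4,6], [2,3,4], [2,4,5], [2,5,6], [3,5,6]

Hence C_0 ≅ Z^7, C_1 ≅ Z^21, C_2 ≅ Z^14.

∂_1: C_1 → C_0 is given by ∂[p,q] = [q] − [p]. For instance
  ∂[1,6] = [6] − [1].
This gives a 7×21 integer matrix of rank 6; reducing to Smith normal form yields diagonal entries (1,1,1,1,1,1).

The boundary map ∂_2: C_2 → C_1 acts by ∂[p,q,r] = [q,r] − [p,r] + [p,q]. For instance
  ∂[0,4,6] = [4,6] − [0,6] + [0,4],
  ∂[1,2,6] = [2,6] − [1,6] + [1,2].
This gives a 21×14 integer matrix of rank 13; reducing to Smith normal form yields diagonal entries (1,1,1,1,1,1,1,1,1,1,1,1,1).

From H_k ≅ ker(∂_k) / im(∂_{k+1}) we obtain:

  H_0: rank C_0 − rank ∂_1 = 7 − 6 = 1, and the invariant factors of ∂_1 are all 1, so H_0 = Z.
  H_1: rank ker ∂_1 − rank ∂_2 = (21 − 6) − 13 = 2, and the invariant factors of ∂_2 are all 1, so H_1 = Z^2.
  H_2: rank ker ∂_2 − rank ∂_3 = (14 − 13) − 0 = 1, and there is no ∂_3, so H_2 = Z.

(K is a triangulation of the torus T^2.)

H_0 ≅ Z,  H_1 ≅ Z^2,  H_2 ≅ Z.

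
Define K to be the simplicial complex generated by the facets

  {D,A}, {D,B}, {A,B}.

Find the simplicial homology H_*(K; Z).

Fix the vertex order A < B < D and write every simplex with vertices in increasing order. Then dim K = 1 and the simplices of K are:

  0-simplices (3): A, B, D
  1-simplices (3): AB, AD, BD

Hence C_0 ≅ Z^3, C_1 ≅ Z^3.

∂_1: C_1 → C_0 maps an edge to its endpoints' difference, ∂[p,q] = q − p. For instance
  ∂AB = B − A.
The resulting 3×3 matrix has rank 2, and its Smith normal form has invariant factors (1,1).

Now H_k = ker ∂_k / im ∂_{k+1}, so:

  H_0: rank C_0 − rank ∂_1 = 3 − 2 = 1, and the invariant factors of ∂_1 are all 1, so H_0 = Z.
  H_1: rank ker ∂_1 − rank ∂_2 = (3 − 2) − 0 = 1, and there is no ∂_2, so H_1 = Z.

H_0 = Z,  H_1 = Z.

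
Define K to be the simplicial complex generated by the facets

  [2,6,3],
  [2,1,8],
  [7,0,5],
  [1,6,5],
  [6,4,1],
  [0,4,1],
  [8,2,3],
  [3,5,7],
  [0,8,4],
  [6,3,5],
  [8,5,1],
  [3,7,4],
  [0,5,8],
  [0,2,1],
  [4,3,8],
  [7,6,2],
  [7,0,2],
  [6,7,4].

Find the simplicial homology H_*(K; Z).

H_0 ≅ Z,  H_1 ≅ Z ⊕ Z/2,  H_2 = 0.

Order the vertices as 0 < 1 < 2 < 3 < 4 < 5 < 6 < 7 < 8. Listing each simplex with vertices in this order, K has dimension 2 with simplices:

  0-simplices (9): [0], [1], [2], [3], [4], [5], [6], [7], [8]
  1-simplices (27): (27 of them)
  2-simplices (18): [0,1,2], [0,1,4], [0,2,7], [0,4,8], [0,5,7], [0,5,8], [1,2,8], [1,4,6], [1,5,6], [1,5,8], [2,3,6], [2,3,8], [2,6,7], [3,4,7], [3,4,8], [3,5,6], [3,5,7], [4,6,7]

Hence C_0 ≅ Z^9, C_1 ≅ Z^27, C_2 ≅ Z^18.

The boundary map ∂_1: C_1 → C_0 is given by ∂[p,q] = [q] − [p].
As a 9×27 matrix over Z this has rank 8, with invariant factors (1,1,1,1,1,1,1,1).

∂_2: C_2 → C_1 sends each 2-simplex [p,q,r] to [q,r] − [p,r] + [p,q]. For instance
  ∂[3,4,8] = [4,8] − [3,8] + [3,4],
  ∂[3,5,6] = [5,6] − [3,6] + [3,5].
The 27×18 boundary matrix has rank 18 and Smith normal form diag(1,1,1,1,1,1,1,1,1,1,1,1,1,1,1,1,1,2).

Computing H_k = (kernel of ∂_k) / (image of ∂_{k+1}):

  H_0: rank C_0 − rank ∂_1 = 9 − 8 = 1, and the invariant factors of ∂_1 are all 1, so H_0 ≅ Z.
  H_1: rank ker ∂_1 − rank ∂_2 = (27 − 8) − 18 = 1, and ∂_2 has invariant factor 2 > 1, so H_1 ≅ Z ⊕ Z/2.
  H_2: rank ker ∂_2 − rank ∂_3 = (18 − 18) − 0 = 0, and there is no ∂_3, so H_2 ≅ 0.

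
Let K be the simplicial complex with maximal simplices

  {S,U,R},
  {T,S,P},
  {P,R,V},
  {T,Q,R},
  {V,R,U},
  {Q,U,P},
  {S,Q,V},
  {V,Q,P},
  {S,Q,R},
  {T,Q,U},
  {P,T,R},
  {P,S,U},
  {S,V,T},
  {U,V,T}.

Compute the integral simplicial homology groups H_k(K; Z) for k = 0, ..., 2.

H_0 = Z,  H_1 = Z^2,  H_2 = Z.

K has 7 vertices, 21 edges, 14 triangles.
rank ∂_0 = 0, rank ∂_1 = 6 ⇒ b_0 = 7 − 0 − 6 = 1; all invariant factors of ∂_1 are 1 so no torsion. So H_0 = Z.
rank ∂_1 = 6, rank ∂_2 = 13 ⇒ b_1 = 21 − 6 − 13 = 2; all invariant factors of ∂_2 are 1 so no torsion. So H_1 = Z^2.
rank ∂_2 = 13, rank ∂_3 = 0 ⇒ b_2 = 14 − 13 − 0 = 1. So H_2 = Z.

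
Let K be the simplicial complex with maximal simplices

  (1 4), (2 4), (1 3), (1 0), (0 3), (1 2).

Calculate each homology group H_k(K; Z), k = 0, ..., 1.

H_0 = Z,  H_1 = Z^2.

Order the vertices as 0 < 1 < 2 < 3 < 4. Listing each simplex with vertices in this order, K has dimension 1 with simplices:

  0-simplices (5): [0], [1], [2], [3], [4]
  1-simplices (6): [0,1], [0,3], [1,2], [1,3], [1,4], [2,4]

so the chain groups are C_0 ≅ Z^5, C_1 ≅ Z^6.

Boundary ∂_1: C_1 → C_0 maps an edge to its endpoints' difference, ∂[p,q] = q − p. For instance
  ∂[2,4] = [4] − [2].
The 5×6 boundary matrix has rank 4 and Smith normal form diag(1,1,1,1).

Now H_k = ker ∂_k / im ∂_{k+1}, so:

  H_0: rank C_0 − rank ∂_1 = 5 − 4 = 1, and the invariant factors of ∂_1 are all 1, so H_0 = Z.
  H_1: rank ker ∂_1 − rank ∂_2 = (6 − 4) − 0 = 2, and there is no ∂_2, so H_1 = Z^2.

As a check, the Euler characteristic is 5 − 6 = -1, which agrees with 1 − 2 = -1.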